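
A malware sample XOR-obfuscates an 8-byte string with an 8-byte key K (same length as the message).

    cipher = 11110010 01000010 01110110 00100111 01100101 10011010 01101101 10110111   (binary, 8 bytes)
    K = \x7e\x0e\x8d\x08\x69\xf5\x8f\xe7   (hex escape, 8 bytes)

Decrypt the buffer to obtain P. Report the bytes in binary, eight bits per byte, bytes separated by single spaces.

XOR is its own inverse, so applying the key byte-wise gives the result directly.
f2 XOR 7e = 8c
42 XOR 0e = 4c
76 XOR 8d = fb
27 XOR 08 = 2f
65 XOR 69 = 0c
9a XOR f5 = 6f
6d XOR 8f = e2
b7 XOR e7 = 50

10001100 01001100 11111011 00101111 00001100 01101111 11100010 01010000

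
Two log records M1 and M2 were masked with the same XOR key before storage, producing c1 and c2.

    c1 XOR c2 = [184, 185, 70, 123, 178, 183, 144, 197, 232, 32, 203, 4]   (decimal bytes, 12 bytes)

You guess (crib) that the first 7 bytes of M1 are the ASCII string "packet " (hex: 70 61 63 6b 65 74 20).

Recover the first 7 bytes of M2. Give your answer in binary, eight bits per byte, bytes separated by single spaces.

Since c1 ⊕ c2 = M1 ⊕ M2, XORing with the guessed M1 bytes yields the corresponding M2 bytes: M2 = (c1 ⊕ c2) ⊕ M1.
b8 XOR 70 = c8
b9 XOR 61 = d8
46 XOR 63 = 25
7b XOR 6b = 10
b2 XOR 65 = d7
b7 XOR 74 = c3
90 XOR 20 = b0

11001000 11011000 00100101 00010000 11010111 11000011 10110000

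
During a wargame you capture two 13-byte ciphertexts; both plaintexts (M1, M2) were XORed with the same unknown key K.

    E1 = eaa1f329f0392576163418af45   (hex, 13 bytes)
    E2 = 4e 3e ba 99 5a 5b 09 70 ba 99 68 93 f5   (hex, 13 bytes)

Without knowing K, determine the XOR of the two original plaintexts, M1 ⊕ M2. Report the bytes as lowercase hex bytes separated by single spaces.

E1 ⊕ E2 = (M1 ⊕ K) ⊕ (M2 ⊕ K) = M1 ⊕ M2 — the shared key cancels under XOR.
ea xor 4e = a4
a1 xor 3e = 9f
f3 xor ba = 49
29 xor 99 = b0
f0 xor 5a = aa
39 xor 5b = 62
25 xor 09 = 2c
76 xor 70 = 06
16 xor ba = ac
34 xor 99 = ad
18 xor 68 = 70
af xor 93 = 3c
45 xor f5 = b0

a4 9f 49 b0 aa 62 2c 06 ac ad 70 3c b0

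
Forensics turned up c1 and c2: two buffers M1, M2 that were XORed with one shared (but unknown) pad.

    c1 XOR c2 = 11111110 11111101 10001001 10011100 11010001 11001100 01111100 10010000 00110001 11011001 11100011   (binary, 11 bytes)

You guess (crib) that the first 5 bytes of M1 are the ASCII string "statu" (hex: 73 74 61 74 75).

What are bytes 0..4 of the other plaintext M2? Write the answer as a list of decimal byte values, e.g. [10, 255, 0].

Since c1 ⊕ c2 = M1 ⊕ M2, XORing with the guessed M1 bytes yields the corresponding M2 bytes: M2 = (c1 ⊕ c2) ⊕ M1.
254 XOR 115 = 141
253 XOR 116 = 137
137 XOR  97 = 232
156 XOR 116 = 232
209 XOR 117 = 164

[141, 137, 232, 232, 164]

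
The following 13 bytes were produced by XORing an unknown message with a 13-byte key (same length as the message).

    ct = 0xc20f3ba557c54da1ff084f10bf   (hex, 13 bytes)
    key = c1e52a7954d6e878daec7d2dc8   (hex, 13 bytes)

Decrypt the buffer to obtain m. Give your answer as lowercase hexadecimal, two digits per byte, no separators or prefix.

03ea11dc0313a5d925e4323d77

c2 ^ c1 = 03
0f ^ e5 = ea
3b ^ 2a = 11
a5 ^ 79 = dc
57 ^ 54 = 03
c5 ^ d6 = 13
4d ^ e8 = a5
a1 ^ 78 = d9
ff ^ da = 25
08 ^ ec = e4
4f ^ 7d = 32
10 ^ 2d = 3d
bf ^ c8 = 77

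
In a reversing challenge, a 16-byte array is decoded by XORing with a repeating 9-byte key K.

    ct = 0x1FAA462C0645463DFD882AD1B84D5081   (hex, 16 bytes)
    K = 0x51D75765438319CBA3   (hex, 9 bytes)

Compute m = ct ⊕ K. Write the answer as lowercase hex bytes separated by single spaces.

4e 7d 11 49 45 c6 5f f6 5e d9 fd 86 dd 0e d3 98

The 9-byte key repeats, so the effective keystream is 51 d7 57 65 43 83 19 cb a3 51 d7 57 65 43 83 19.
byte 0: 00011111 ⊕ 01010001 = 01001110
byte 1: 10101010 ⊕ 11010111 = 01111101
byte 2: 01000110 ⊕ 01010111 = 00010001
byte 3: 00101100 ⊕ 01100101 = 01001001
byte 4: 00000110 ⊕ 01000011 = 01000101
byte 5: 01000101 ⊕ 10000011 = 11000110
byte 6: 01000110 ⊕ 00011001 = 01011111
byte 7: 00111101 ⊕ 11001011 = 11110110
byte 8: 11111101 ⊕ 10100011 = 01011110
byte 9: 10001000 ⊕ 01010001 = 11011001
byte 10: 00101010 ⊕ 11010111 = 11111101
byte 11: 11010001 ⊕ 01010111 = 10000110
byte 12: 10111000 ⊕ 01100101 = 11011101
byte 13: 01001101 ⊕ 01000011 = 00001110
byte 14: 01010000 ⊕ 10000011 = 11010011
byte 15: 10000001 ⊕ 00011001 = 10011000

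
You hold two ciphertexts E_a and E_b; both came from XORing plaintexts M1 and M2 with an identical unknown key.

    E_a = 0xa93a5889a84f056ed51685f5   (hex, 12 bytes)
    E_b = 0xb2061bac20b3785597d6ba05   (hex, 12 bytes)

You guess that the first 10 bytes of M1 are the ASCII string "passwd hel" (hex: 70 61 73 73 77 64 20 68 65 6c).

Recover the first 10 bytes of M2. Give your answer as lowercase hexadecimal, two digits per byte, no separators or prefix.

6b5d3056ff985d5327ac

First, E_a ⊕ E_b = (M1 ⊕ K) ⊕ (M2 ⊕ K) = M1 ⊕ M2, so the key drops out. Then M2 = (M1 ⊕ M2) ⊕ M1 over the first 10 bytes.
byte 0: (a9 xor b2) xor 70 = 1b xor 70 = 6b
byte 1: (3a xor 06) xor 61 = 3c xor 61 = 5d
byte 2: (58 xor 1b) xor 73 = 43 xor 73 = 30
byte 3: (89 xor ac) xor 73 = 25 xor 73 = 56
byte 4: (a8 xor 20) xor 77 = 88 xor 77 = ff
byte 5: (4f xor b3) xor 64 = fc xor 64 = 98
byte 6: (05 xor 78) xor 20 = 7d xor 20 = 5d
byte 7: (6e xor 55) xor 68 = 3b xor 68 = 53
byte 8: (d5 xor 97) xor 65 = 42 xor 65 = 27
byte 9: (16 xor d6) xor 6c = c0 xor 6c = ac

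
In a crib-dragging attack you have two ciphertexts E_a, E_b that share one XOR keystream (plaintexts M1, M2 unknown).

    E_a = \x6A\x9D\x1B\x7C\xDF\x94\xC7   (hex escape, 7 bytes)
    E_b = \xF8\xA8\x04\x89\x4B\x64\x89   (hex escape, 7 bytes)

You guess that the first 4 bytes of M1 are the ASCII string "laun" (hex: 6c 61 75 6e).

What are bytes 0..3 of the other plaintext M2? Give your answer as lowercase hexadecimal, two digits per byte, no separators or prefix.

First, E_a ⊕ E_b = (M1 ⊕ K) ⊕ (M2 ⊕ K) = M1 ⊕ M2, so the key drops out. Then M2 = (M1 ⊕ M2) ⊕ M1 over the first 4 bytes.
byte 0: (6a xor f8) xor 6c = 92 xor 6c = fe
byte 1: (9d xor a8) xor 61 = 35 xor 61 = 54
byte 2: (1b xor 04) xor 75 = 1f xor 75 = 6a
byte 3: (7c xor 89) xor 6e = f5 xor 6e = 9b

fe546a9b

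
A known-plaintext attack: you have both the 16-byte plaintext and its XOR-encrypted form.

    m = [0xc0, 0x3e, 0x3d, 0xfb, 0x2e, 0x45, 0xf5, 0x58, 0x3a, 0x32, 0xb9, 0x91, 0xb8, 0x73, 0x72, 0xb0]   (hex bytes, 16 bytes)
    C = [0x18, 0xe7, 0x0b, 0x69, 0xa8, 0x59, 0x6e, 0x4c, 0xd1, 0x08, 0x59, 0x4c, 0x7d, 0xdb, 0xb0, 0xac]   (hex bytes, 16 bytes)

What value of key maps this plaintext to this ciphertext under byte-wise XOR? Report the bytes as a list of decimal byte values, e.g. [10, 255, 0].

Since C = m ⊕ key, XORing both sides with m gives key = m ⊕ C.
11000000 ^ 00011000 = 11011000
00111110 ^ 11100111 = 11011001
00111101 ^ 00001011 = 00110110
11111011 ^ 01101001 = 10010010
00101110 ^ 10101000 = 10000110
01000101 ^ 01011001 = 00011100
11110101 ^ 01101110 = 10011011
01011000 ^ 01001100 = 00010100
00111010 ^ 11010001 = 11101011
00110010 ^ 00001000 = 00111010
10111001 ^ 01011001 = 11100000
10010001 ^ 01001100 = 11011101
10111000 ^ 01111101 = 11000101
01110011 ^ 11011011 = 10101000
01110010 ^ 10110000 = 11000010
10110000 ^ 10101100 = 00011100

[216, 217, 54, 146, 134, 28, 155, 20, 235, 58, 224, 221, 197, 168, 194, 28]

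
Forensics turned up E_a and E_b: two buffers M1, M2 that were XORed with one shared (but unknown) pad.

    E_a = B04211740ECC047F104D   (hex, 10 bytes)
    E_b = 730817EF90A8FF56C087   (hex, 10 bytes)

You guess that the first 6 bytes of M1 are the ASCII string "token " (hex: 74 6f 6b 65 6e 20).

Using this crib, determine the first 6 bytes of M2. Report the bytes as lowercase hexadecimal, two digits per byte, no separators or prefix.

b7256dfef044

First, E_a ⊕ E_b = (M1 ⊕ K) ⊕ (M2 ⊕ K) = M1 ⊕ M2, so the key drops out. Then M2 = (M1 ⊕ M2) ⊕ M1 over the first 6 bytes.
byte 0: (b0 xor 73) xor 74 = c3 xor 74 = b7
byte 1: (42 xor 08) xor 6f = 4a xor 6f = 25
byte 2: (11 xor 17) xor 6b = 06 xor 6b = 6d
byte 3: (74 xor ef) xor 65 = 9b xor 65 = fe
byte 4: (0e xor 90) xor 6e = 9e xor 6e = f0
byte 5: (cc xor a8) xor 20 = 64 xor 20 = 44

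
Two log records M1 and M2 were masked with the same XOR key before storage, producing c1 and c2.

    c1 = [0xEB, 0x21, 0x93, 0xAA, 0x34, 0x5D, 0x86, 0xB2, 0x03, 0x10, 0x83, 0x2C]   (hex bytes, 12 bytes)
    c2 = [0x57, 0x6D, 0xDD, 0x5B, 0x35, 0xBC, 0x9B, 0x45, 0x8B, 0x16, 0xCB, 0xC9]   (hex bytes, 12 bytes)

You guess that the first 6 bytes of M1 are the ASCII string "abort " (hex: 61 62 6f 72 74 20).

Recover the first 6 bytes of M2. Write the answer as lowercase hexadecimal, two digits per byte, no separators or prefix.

First, c1 ⊕ c2 = (M1 ⊕ K) ⊕ (M2 ⊕ K) = M1 ⊕ M2, so the key drops out. Then M2 = (M1 ⊕ M2) ⊕ M1 over the first 6 bytes.
byte 0: (eb xor 57) xor 61 = bc xor 61 = dd
byte 1: (21 xor 6d) xor 62 = 4c xor 62 = 2e
byte 2: (93 xor dd) xor 6f = 4e xor 6f = 21
byte 3: (aa xor 5b) xor 72 = f1 xor 72 = 83
byte 4: (34 xor 35) xor 74 = 01 xor 74 = 75
byte 5: (5d xor bc) xor 20 = e1 xor 20 = c1

dd2e218375c1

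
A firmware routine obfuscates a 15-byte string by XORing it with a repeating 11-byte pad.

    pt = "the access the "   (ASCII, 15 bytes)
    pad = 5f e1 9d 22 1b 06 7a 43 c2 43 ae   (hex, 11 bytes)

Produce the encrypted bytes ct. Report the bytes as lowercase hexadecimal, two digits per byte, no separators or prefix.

The 11-byte key repeats, so the effective keystream is 5f e1 9d 22 1b 06 7a 43 c2 43 ae 5f e1 9d 22.
byte 0: 74 XOR 5f = 2b
byte 1: 68 XOR e1 = 89
byte 2: 65 XOR 9d = f8
byte 3: 20 XOR 22 = 02
byte 4: 61 XOR 1b = 7a
byte 5: 63 XOR 06 = 65
byte 6: 63 XOR 7a = 19
byte 7: 65 XOR 43 = 26
byte 8: 73 XOR c2 = b1
byte 9: 73 XOR 43 = 30
byte 10: 20 XOR ae = 8e
byte 11: 74 XOR 5f = 2b
byte 12: 68 XOR e1 = 89
byte 13: 65 XOR 9d = f8
byte 14: 20 XOR 22 = 02

2b89f8027a651926b1308e2b89f802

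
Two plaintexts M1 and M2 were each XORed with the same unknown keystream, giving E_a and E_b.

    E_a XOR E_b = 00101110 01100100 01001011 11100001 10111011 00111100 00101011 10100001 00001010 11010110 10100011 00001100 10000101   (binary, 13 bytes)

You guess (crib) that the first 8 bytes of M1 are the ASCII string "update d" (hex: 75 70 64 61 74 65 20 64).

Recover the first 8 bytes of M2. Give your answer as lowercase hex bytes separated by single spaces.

5b 14 2f 80 cf 59 0b c5

Since E_a ⊕ E_b = M1 ⊕ M2, XORing with the guessed M1 bytes yields the corresponding M2 bytes: M2 = (E_a ⊕ E_b) ⊕ M1.
00101110 ^ 01110101 = 01011011
01100100 ^ 01110000 = 00010100
01001011 ^ 01100100 = 00101111
11100001 ^ 01100001 = 10000000
10111011 ^ 01110100 = 11001111
00111100 ^ 01100101 = 01011001
00101011 ^ 00100000 = 00001011
10100001 ^ 01100100 = 11000101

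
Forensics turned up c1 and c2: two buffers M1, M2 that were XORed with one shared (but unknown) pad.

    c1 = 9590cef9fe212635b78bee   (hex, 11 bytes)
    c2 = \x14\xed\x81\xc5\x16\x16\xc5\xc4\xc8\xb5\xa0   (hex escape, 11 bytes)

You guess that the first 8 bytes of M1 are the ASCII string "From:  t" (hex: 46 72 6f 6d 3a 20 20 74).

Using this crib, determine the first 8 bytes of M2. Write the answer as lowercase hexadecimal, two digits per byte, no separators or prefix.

c70f2051d217c385

First, c1 ⊕ c2 = (M1 ⊕ K) ⊕ (M2 ⊕ K) = M1 ⊕ M2, so the key drops out. Then M2 = (M1 ⊕ M2) ⊕ M1 over the first 8 bytes.
byte 0: (95 ⊕ 14) ⊕ 46 = 81 ⊕ 46 = c7
byte 1: (90 ⊕ ed) ⊕ 72 = 7d ⊕ 72 = 0f
byte 2: (ce ⊕ 81) ⊕ 6f = 4f ⊕ 6f = 20
byte 3: (f9 ⊕ c5) ⊕ 6d = 3c ⊕ 6d = 51
byte 4: (fe ⊕ 16) ⊕ 3a = e8 ⊕ 3a = d2
byte 5: (21 ⊕ 16) ⊕ 20 = 37 ⊕ 20 = 17
byte 6: (26 ⊕ c5) ⊕ 20 = e3 ⊕ 20 = c3
byte 7: (35 ⊕ c4) ⊕ 74 = f1 ⊕ 74 = 85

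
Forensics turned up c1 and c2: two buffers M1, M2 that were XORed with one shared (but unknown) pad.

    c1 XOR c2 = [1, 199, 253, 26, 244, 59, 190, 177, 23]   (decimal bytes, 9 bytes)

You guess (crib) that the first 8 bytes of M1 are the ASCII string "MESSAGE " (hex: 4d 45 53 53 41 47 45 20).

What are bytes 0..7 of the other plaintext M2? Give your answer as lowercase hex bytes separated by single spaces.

Since c1 ⊕ c2 = M1 ⊕ M2, XORing with the guessed M1 bytes yields the corresponding M2 bytes: M2 = (c1 ⊕ c2) ⊕ M1.
01 ^ 4d = 4c
c7 ^ 45 = 82
fd ^ 53 = ae
1a ^ 53 = 49
f4 ^ 41 = b5
3b ^ 47 = 7c
be ^ 45 = fb
b1 ^ 20 = 91

4c 82 ae 49 b5 7c fb 91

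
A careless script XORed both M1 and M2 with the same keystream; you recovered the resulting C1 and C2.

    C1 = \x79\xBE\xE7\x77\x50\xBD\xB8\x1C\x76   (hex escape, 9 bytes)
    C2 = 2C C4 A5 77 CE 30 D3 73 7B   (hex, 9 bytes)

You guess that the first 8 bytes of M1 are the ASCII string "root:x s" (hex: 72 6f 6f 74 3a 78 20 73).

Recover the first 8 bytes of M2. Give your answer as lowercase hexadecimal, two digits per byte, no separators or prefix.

27152d74a4f54b1c

First, C1 ⊕ C2 = (M1 ⊕ K) ⊕ (M2 ⊕ K) = M1 ⊕ M2, so the key drops out. Then M2 = (M1 ⊕ M2) ⊕ M1 over the first 8 bytes.
byte 0: (79 ⊕ 2c) ⊕ 72 = 55 ⊕ 72 = 27
byte 1: (be ⊕ c4) ⊕ 6f = 7a ⊕ 6f = 15
byte 2: (e7 ⊕ a5) ⊕ 6f = 42 ⊕ 6f = 2d
byte 3: (77 ⊕ 77) ⊕ 74 = 00 ⊕ 74 = 74
byte 4: (50 ⊕ ce) ⊕ 3a = 9e ⊕ 3a = a4
byte 5: (bd ⊕ 30) ⊕ 78 = 8d ⊕ 78 = f5
byte 6: (b8 ⊕ d3) ⊕ 20 = 6b ⊕ 20 = 4b
byte 7: (1c ⊕ 73) ⊕ 73 = 6f ⊕ 73 = 1c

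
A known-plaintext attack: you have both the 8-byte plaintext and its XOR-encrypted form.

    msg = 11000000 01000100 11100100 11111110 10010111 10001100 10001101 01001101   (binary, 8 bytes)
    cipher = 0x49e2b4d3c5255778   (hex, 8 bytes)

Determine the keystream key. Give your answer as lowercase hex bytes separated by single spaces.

Since cipher = msg ⊕ key, XORing both sides with msg gives key = msg ⊕ cipher.
byte 0: 192 xor  73 = 137
byte 1:  68 xor 226 = 166
byte 2: 228 xor 180 =  80
byte 3: 254 xor 211 =  45
byte 4: 151 xor 197 =  82
byte 5: 140 xor  37 = 169
byte 6: 141 xor  87 = 218
byte 7:  77 xor 120 =  53

89 a6 50 2d 52 a9 da 35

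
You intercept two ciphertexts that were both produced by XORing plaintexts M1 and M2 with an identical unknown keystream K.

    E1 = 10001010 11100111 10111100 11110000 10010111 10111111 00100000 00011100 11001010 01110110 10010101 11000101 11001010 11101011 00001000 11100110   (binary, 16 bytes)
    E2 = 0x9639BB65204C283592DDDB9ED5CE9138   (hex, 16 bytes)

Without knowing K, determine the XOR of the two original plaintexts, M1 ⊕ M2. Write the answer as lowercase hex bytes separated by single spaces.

E1 ⊕ E2 = (M1 ⊕ K) ⊕ (M2 ⊕ K) = M1 ⊕ M2 — the shared key cancels under XOR.
byte 0: 8a ^ 96 = 1c
byte 1: e7 ^ 39 = de
byte 2: bc ^ bb = 07
byte 3: f0 ^ 65 = 95
byte 4: 97 ^ 20 = b7
byte 5: bf ^ 4c = f3
byte 6: 20 ^ 28 = 08
byte 7: 1c ^ 35 = 29
byte 8: ca ^ 92 = 58
byte 9: 76 ^ dd = ab
byte 10: 95 ^ db = 4e
byte 11: c5 ^ 9e = 5b
byte 12: ca ^ d5 = 1f
byte 13: eb ^ ce = 25
byte 14: 08 ^ 91 = 99
byte 15: e6 ^ 38 = de

1c de 07 95 b7 f3 08 29 58 ab 4e 5b 1f 25 99 de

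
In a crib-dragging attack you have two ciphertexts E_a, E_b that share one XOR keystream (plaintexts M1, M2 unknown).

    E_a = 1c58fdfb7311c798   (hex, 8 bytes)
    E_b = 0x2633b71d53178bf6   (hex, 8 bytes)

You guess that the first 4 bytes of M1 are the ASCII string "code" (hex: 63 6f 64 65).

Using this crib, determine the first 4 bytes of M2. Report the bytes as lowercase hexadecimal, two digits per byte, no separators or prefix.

59042e83

First, E_a ⊕ E_b = (M1 ⊕ K) ⊕ (M2 ⊕ K) = M1 ⊕ M2, so the key drops out. Then M2 = (M1 ⊕ M2) ⊕ M1 over the first 4 bytes.
byte 0: (1c ^ 26) ^ 63 = 3a ^ 63 = 59
byte 1: (58 ^ 33) ^ 6f = 6b ^ 6f = 04
byte 2: (fd ^ b7) ^ 64 = 4a ^ 64 = 2e
byte 3: (fb ^ 1d) ^ 65 = e6 ^ 65 = 83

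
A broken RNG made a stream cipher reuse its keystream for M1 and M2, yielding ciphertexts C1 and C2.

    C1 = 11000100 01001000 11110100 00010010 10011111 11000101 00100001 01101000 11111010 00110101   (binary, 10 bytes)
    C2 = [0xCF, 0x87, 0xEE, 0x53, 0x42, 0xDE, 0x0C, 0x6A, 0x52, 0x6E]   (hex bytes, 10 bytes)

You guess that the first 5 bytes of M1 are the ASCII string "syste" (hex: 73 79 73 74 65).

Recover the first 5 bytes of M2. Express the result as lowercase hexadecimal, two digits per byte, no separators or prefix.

78b66935b8

First, C1 ⊕ C2 = (M1 ⊕ K) ⊕ (M2 ⊕ K) = M1 ⊕ M2, so the key drops out. Then M2 = (M1 ⊕ M2) ⊕ M1 over the first 5 bytes.
byte 0: (c4 ^ cf) ^ 73 = 0b ^ 73 = 78
byte 1: (48 ^ 87) ^ 79 = cf ^ 79 = b6
byte 2: (f4 ^ ee) ^ 73 = 1a ^ 73 = 69
byte 3: (12 ^ 53) ^ 74 = 41 ^ 74 = 35
byte 4: (9f ^ 42) ^ 65 = dd ^ 65 = b8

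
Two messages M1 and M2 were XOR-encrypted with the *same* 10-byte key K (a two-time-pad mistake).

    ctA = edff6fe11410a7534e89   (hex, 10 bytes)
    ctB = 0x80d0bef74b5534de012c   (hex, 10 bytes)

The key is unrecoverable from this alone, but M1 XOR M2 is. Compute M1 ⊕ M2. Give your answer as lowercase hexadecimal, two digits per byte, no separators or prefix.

ctA ⊕ ctB = (M1 ⊕ K) ⊕ (M2 ⊕ K) = M1 ⊕ M2 — the shared key cancels under XOR.
11101101 ^ 10000000 = 01101101
11111111 ^ 11010000 = 00101111
01101111 ^ 10111110 = 11010001
11100001 ^ 11110111 = 00010110
00010100 ^ 01001011 = 01011111
00010000 ^ 01010101 = 01000101
10100111 ^ 00110100 = 10010011
01010011 ^ 11011110 = 10001101
01001110 ^ 00000001 = 01001111
10001001 ^ 00101100 = 10100101

6d2fd1165f45938d4fa5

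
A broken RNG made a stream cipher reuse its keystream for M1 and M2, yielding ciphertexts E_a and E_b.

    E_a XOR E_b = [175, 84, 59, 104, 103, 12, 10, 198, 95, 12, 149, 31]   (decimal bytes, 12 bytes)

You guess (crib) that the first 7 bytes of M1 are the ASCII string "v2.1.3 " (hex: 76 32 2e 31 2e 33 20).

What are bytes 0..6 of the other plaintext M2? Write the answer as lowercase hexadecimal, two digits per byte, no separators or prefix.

d9661559493f2a

Since E_a ⊕ E_b = M1 ⊕ M2, XORing with the guessed M1 bytes yields the corresponding M2 bytes: M2 = (E_a ⊕ E_b) ⊕ M1.
10101111 ^ 01110110 = 11011001
01010100 ^ 00110010 = 01100110
00111011 ^ 00101110 = 00010101
01101000 ^ 00110001 = 01011001
01100111 ^ 00101110 = 01001001
00001100 ^ 00110011 = 00111111
00001010 ^ 00100000 = 00101010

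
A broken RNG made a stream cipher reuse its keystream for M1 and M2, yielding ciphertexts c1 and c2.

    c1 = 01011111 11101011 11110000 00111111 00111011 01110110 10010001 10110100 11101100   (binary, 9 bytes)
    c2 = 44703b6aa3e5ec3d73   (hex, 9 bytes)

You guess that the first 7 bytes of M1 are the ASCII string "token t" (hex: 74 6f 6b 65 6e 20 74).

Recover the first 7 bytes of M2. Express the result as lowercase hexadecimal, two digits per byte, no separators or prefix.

First, c1 ⊕ c2 = (M1 ⊕ K) ⊕ (M2 ⊕ K) = M1 ⊕ M2, so the key drops out. Then M2 = (M1 ⊕ M2) ⊕ M1 over the first 7 bytes.
byte 0: (5f ⊕ 44) ⊕ 74 = 1b ⊕ 74 = 6f
byte 1: (eb ⊕ 70) ⊕ 6f = 9b ⊕ 6f = f4
byte 2: (f0 ⊕ 3b) ⊕ 6b = cb ⊕ 6b = a0
byte 3: (3f ⊕ 6a) ⊕ 65 = 55 ⊕ 65 = 30
byte 4: (3b ⊕ a3) ⊕ 6e = 98 ⊕ 6e = f6
byte 5: (76 ⊕ e5) ⊕ 20 = 93 ⊕ 20 = b3
byte 6: (91 ⊕ ec) ⊕ 74 = 7d ⊕ 74 = 09

6ff4a030f6b309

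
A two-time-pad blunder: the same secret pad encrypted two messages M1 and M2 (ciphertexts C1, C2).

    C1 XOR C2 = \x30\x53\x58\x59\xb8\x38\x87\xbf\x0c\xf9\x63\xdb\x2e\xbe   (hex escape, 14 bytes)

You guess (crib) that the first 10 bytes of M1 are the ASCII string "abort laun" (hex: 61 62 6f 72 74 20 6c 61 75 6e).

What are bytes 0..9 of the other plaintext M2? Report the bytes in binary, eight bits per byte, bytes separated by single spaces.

Since C1 ⊕ C2 = M1 ⊕ M2, XORing with the guessed M1 bytes yields the corresponding M2 bytes: M2 = (C1 ⊕ C2) ⊕ M1.
30 ^ 61 = 51
53 ^ 62 = 31
58 ^ 6f = 37
59 ^ 72 = 2b
b8 ^ 74 = cc
38 ^ 20 = 18
87 ^ 6c = eb
bf ^ 61 = de
0c ^ 75 = 79
f9 ^ 6e = 97

01010001 00110001 00110111 00101011 11001100 00011000 11101011 11011110 01111001 10010111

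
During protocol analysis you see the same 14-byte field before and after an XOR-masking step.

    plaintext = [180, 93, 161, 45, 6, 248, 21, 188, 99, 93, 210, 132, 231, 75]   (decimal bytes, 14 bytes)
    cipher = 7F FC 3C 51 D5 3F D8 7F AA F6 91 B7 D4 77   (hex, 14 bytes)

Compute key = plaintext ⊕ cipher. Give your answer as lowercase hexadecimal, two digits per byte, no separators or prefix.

Since cipher = plaintext ⊕ key, XORing both sides with plaintext gives key = plaintext ⊕ cipher.
byte 0: 180 XOR 127 = 203
byte 1:  93 XOR 252 = 161
byte 2: 161 XOR  60 = 157
byte 3:  45 XOR  81 = 124
byte 4:   6 XOR 213 = 211
byte 5: 248 XOR  63 = 199
byte 6:  21 XOR 216 = 205
byte 7: 188 XOR 127 = 195
byte 8:  99 XOR 170 = 201
byte 9:  93 XOR 246 = 171
byte 10: 210 XOR 145 =  67
byte 11: 132 XOR 183 =  51
byte 12: 231 XOR 212 =  51
byte 13:  75 XOR 119 =  60

cba19d7cd3c7cdc3c9ab4333333c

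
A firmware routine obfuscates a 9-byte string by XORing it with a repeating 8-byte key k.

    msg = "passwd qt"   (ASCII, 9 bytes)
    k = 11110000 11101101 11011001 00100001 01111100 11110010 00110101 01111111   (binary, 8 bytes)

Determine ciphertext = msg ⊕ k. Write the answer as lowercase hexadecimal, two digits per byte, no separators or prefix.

The 8-byte key repeats, so the effective keystream is f0 ed d9 21 7c f2 35 7f f0.
byte 0: 112 xor 240 = 128
byte 1:  97 xor 237 = 140
byte 2: 115 xor 217 = 170
byte 3: 115 xor  33 =  82
byte 4: 119 xor 124 =  11
byte 5: 100 xor 242 = 150
byte 6:  32 xor  53 =  21
byte 7: 113 xor 127 =  14
byte 8: 116 xor 240 = 132

808caa520b96150e84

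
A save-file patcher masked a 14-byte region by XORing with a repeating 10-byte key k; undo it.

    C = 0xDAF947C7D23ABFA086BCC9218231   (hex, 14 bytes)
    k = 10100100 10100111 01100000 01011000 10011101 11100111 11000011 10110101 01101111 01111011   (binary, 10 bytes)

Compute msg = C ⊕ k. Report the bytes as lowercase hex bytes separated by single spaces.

7e 5e 27 9f 4f dd 7c 15 e9 c7 6d 86 e2 69

The 10-byte key repeats, so the effective keystream is a4 a7 60 58 9d e7 c3 b5 6f 7b a4 a7 60 58.
byte 0: 11011010 xor 10100100 = 01111110
byte 1: 11111001 xor 10100111 = 01011110
byte 2: 01000111 xor 01100000 = 00100111
byte 3: 11000111 xor 01011000 = 10011111
byte 4: 11010010 xor 10011101 = 01001111
byte 5: 00111010 xor 11100111 = 11011101
byte 6: 10111111 xor 11000011 = 01111100
byte 7: 10100000 xor 10110101 = 00010101
byte 8: 10000110 xor 01101111 = 11101001
byte 9: 10111100 xor 01111011 = 11000111
byte 10: 11001001 xor 10100100 = 01101101
byte 11: 00100001 xor 10100111 = 10000110
byte 12: 10000010 xor 01100000 = 11100010
byte 13: 00110001 xor 01011000 = 01101001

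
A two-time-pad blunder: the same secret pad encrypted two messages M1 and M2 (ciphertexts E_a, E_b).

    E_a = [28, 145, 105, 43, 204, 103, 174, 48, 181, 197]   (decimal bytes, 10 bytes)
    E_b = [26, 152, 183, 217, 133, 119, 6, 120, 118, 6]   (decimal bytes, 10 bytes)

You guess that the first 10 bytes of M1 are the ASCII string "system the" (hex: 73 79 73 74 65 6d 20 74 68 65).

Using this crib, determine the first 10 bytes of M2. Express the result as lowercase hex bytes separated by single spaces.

75 70 ad 86 2c 7d 88 3c ab a6

First, E_a ⊕ E_b = (M1 ⊕ K) ⊕ (M2 ⊕ K) = M1 ⊕ M2, so the key drops out. Then M2 = (M1 ⊕ M2) ⊕ M1 over the first 10 bytes.
byte 0: (1c xor 1a) xor 73 = 06 xor 73 = 75
byte 1: (91 xor 98) xor 79 = 09 xor 79 = 70
byte 2: (69 xor b7) xor 73 = de xor 73 = ad
byte 3: (2b xor d9) xor 74 = f2 xor 74 = 86
byte 4: (cc xor 85) xor 65 = 49 xor 65 = 2c
byte 5: (67 xor 77) xor 6d = 10 xor 6d = 7d
byte 6: (ae xor 06) xor 20 = a8 xor 20 = 88
byte 7: (30 xor 78) xor 74 = 48 xor 74 = 3c
byte 8: (b5 xor 76) xor 68 = c3 xor 68 = ab
byte 9: (c5 xor 06) xor 65 = c3 xor 65 = a6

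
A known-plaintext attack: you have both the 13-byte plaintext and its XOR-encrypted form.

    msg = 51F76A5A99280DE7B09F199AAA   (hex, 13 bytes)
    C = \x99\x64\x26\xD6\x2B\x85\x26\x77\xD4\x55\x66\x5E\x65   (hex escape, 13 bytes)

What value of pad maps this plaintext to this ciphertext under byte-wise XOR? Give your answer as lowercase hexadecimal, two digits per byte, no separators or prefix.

Since C = msg ⊕ pad, XORing both sides with msg gives pad = msg ⊕ C.
byte 0: 51 xor 99 = c8
byte 1: f7 xor 64 = 93
byte 2: 6a xor 26 = 4c
byte 3: 5a xor d6 = 8c
byte 4: 99 xor 2b = b2
byte 5: 28 xor 85 = ad
byte 6: 0d xor 26 = 2b
byte 7: e7 xor 77 = 90
byte 8: b0 xor d4 = 64
byte 9: 9f xor 55 = ca
byte 10: 19 xor 66 = 7f
byte 11: 9a xor 5e = c4
byte 12: aa xor 65 = cf

c8934c8cb2ad2b9064ca7fc4cf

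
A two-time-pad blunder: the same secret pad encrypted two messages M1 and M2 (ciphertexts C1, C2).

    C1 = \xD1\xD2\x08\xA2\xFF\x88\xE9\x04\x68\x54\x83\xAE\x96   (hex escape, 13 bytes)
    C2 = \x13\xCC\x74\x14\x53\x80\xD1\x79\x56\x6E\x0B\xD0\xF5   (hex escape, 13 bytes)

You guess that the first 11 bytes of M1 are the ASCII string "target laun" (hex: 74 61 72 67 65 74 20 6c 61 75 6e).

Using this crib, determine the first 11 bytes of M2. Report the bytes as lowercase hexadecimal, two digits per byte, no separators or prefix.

b67f0ed1c97c18115f4fe6

First, C1 ⊕ C2 = (M1 ⊕ K) ⊕ (M2 ⊕ K) = M1 ⊕ M2, so the key drops out. Then M2 = (M1 ⊕ M2) ⊕ M1 over the first 11 bytes.
byte 0: (d1 ⊕ 13) ⊕ 74 = c2 ⊕ 74 = b6
byte 1: (d2 ⊕ cc) ⊕ 61 = 1e ⊕ 61 = 7f
byte 2: (08 ⊕ 74) ⊕ 72 = 7c ⊕ 72 = 0e
byte 3: (a2 ⊕ 14) ⊕ 67 = b6 ⊕ 67 = d1
byte 4: (ff ⊕ 53) ⊕ 65 = ac ⊕ 65 = c9
byte 5: (88 ⊕ 80) ⊕ 74 = 08 ⊕ 74 = 7c
byte 6: (e9 ⊕ d1) ⊕ 20 = 38 ⊕ 20 = 18
byte 7: (04 ⊕ 79) ⊕ 6c = 7d ⊕ 6c = 11
byte 8: (68 ⊕ 56) ⊕ 61 = 3e ⊕ 61 = 5f
byte 9: (54 ⊕ 6e) ⊕ 75 = 3a ⊕ 75 = 4f
byte 10: (83 ⊕ 0b) ⊕ 6e = 88 ⊕ 6e = e6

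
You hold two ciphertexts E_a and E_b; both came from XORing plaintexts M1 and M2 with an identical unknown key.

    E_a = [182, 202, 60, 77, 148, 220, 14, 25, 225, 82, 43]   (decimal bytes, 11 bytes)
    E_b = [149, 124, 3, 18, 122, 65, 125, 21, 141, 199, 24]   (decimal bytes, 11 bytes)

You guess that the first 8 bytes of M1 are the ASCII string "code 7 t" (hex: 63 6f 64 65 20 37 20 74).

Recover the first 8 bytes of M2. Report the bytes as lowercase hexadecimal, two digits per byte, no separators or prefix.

First, E_a ⊕ E_b = (M1 ⊕ K) ⊕ (M2 ⊕ K) = M1 ⊕ M2, so the key drops out. Then M2 = (M1 ⊕ M2) ⊕ M1 over the first 8 bytes.
byte 0: (b6 XOR 95) XOR 63 = 23 XOR 63 = 40
byte 1: (ca XOR 7c) XOR 6f = b6 XOR 6f = d9
byte 2: (3c XOR 03) XOR 64 = 3f XOR 64 = 5b
byte 3: (4d XOR 12) XOR 65 = 5f XOR 65 = 3a
byte 4: (94 XOR 7a) XOR 20 = ee XOR 20 = ce
byte 5: (dc XOR 41) XOR 37 = 9d XOR 37 = aa
byte 6: (0e XOR 7d) XOR 20 = 73 XOR 20 = 53
byte 7: (19 XOR 15) XOR 74 = 0c XOR 74 = 78

40d95b3aceaa5378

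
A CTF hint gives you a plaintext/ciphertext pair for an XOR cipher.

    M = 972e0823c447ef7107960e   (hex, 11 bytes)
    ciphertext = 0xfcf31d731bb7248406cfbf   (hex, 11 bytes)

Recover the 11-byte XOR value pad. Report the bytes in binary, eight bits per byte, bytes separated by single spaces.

Since ciphertext = M ⊕ pad, XORing both sides with M gives pad = M ⊕ ciphertext.
byte 0: 10010111 xor 11111100 = 01101011
byte 1: 00101110 xor 11110011 = 11011101
byte 2: 00001000 xor 00011101 = 00010101
byte 3: 00100011 xor 01110011 = 01010000
byte 4: 11000100 xor 00011011 = 11011111
byte 5: 01000111 xor 10110111 = 11110000
byte 6: 11101111 xor 00100100 = 11001011
byte 7: 01110001 xor 10000100 = 11110101
byte 8: 00000111 xor 00000110 = 00000001
byte 9: 10010110 xor 11001111 = 01011001
byte 10: 00001110 xor 10111111 = 10110001

01101011 11011101 00010101 01010000 11011111 11110000 11001011 11110101 00000001 01011001 10110001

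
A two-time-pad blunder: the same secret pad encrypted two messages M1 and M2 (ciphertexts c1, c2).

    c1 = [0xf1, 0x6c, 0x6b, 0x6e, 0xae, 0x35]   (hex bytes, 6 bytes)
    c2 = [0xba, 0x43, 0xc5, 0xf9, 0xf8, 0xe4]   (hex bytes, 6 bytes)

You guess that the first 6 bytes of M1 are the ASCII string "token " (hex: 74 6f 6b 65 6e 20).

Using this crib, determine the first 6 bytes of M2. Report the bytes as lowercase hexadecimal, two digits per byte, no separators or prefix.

First, c1 ⊕ c2 = (M1 ⊕ K) ⊕ (M2 ⊕ K) = M1 ⊕ M2, so the key drops out. Then M2 = (M1 ⊕ M2) ⊕ M1 over the first 6 bytes.
byte 0: (f1 ⊕ ba) ⊕ 74 = 4b ⊕ 74 = 3f
byte 1: (6c ⊕ 43) ⊕ 6f = 2f ⊕ 6f = 40
byte 2: (6b ⊕ c5) ⊕ 6b = ae ⊕ 6b = c5
byte 3: (6e ⊕ f9) ⊕ 65 = 97 ⊕ 65 = f2
byte 4: (ae ⊕ f8) ⊕ 6e = 56 ⊕ 6e = 38
byte 5: (35 ⊕ e4) ⊕ 20 = d1 ⊕ 20 = f1

3f40c5f238f1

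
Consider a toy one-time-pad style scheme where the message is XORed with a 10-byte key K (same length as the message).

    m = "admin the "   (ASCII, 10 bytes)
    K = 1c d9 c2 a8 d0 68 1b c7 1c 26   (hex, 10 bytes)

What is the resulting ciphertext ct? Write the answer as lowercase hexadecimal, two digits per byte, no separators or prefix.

7dbdafc1be486faf7906

61 ⊕ 1c = 7d
64 ⊕ d9 = bd
6d ⊕ c2 = af
69 ⊕ a8 = c1
6e ⊕ d0 = be
20 ⊕ 68 = 48
74 ⊕ 1b = 6f
68 ⊕ c7 = af
65 ⊕ 1c = 79
20 ⊕ 26 = 06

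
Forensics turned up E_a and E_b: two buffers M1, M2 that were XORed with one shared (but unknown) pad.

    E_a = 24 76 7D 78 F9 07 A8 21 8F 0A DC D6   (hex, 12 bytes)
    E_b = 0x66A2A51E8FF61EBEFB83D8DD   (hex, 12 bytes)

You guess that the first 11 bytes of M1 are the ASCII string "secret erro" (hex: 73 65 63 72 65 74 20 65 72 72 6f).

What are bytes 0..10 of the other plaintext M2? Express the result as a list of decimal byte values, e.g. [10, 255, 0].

First, E_a ⊕ E_b = (M1 ⊕ K) ⊕ (M2 ⊕ K) = M1 ⊕ M2, so the key drops out. Then M2 = (M1 ⊕ M2) ⊕ M1 over the first 11 bytes.
byte 0: (24 ^ 66) ^ 73 = 42 ^ 73 = 31
byte 1: (76 ^ a2) ^ 65 = d4 ^ 65 = b1
byte 2: (7d ^ a5) ^ 63 = d8 ^ 63 = bb
byte 3: (78 ^ 1e) ^ 72 = 66 ^ 72 = 14
byte 4: (f9 ^ 8f) ^ 65 = 76 ^ 65 = 13
byte 5: (07 ^ f6) ^ 74 = f1 ^ 74 = 85
byte 6: (a8 ^ 1e) ^ 20 = b6 ^ 20 = 96
byte 7: (21 ^ be) ^ 65 = 9f ^ 65 = fa
byte 8: (8f ^ fb) ^ 72 = 74 ^ 72 = 06
byte 9: (0a ^ 83) ^ 72 = 89 ^ 72 = fb
byte 10: (dc ^ d8) ^ 6f = 04 ^ 6f = 6b

[49, 177, 187, 20, 19, 133, 150, 250, 6, 251, 107]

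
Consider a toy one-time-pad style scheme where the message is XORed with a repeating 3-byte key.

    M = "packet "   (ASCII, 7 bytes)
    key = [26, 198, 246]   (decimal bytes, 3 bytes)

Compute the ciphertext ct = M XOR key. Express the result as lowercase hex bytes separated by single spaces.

6a a7 95 71 a3 82 3a

The 3-byte key repeats, so the effective keystream is 1a c6 f6 1a c6 f6 1a.
byte 0: 01110000 XOR 00011010 = 01101010
byte 1: 01100001 XOR 11000110 = 10100111
byte 2: 01100011 XOR 11110110 = 10010101
byte 3: 01101011 XOR 00011010 = 01110001
byte 4: 01100101 XOR 11000110 = 10100011
byte 5: 01110100 XOR 11110110 = 10000010
byte 6: 00100000 XOR 00011010 = 00111010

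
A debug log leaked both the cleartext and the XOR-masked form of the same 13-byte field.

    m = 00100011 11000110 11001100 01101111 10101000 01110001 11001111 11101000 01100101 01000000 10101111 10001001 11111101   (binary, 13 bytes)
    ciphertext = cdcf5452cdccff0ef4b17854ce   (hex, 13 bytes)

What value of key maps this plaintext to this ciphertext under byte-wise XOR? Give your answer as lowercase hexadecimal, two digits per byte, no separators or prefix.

ee09983d65bd30e691f1d7dd33

Since ciphertext = m ⊕ key, XORing both sides with m gives key = m ⊕ ciphertext.
byte 0:  35 XOR 205 = 238
byte 1: 198 XOR 207 =   9
byte 2: 204 XOR  84 = 152
byte 3: 111 XOR  82 =  61
byte 4: 168 XOR 205 = 101
byte 5: 113 XOR 204 = 189
byte 6: 207 XOR 255 =  48
byte 7: 232 XOR  14 = 230
byte 8: 101 XOR 244 = 145
byte 9:  64 XOR 177 = 241
byte 10: 175 XOR 120 = 215
byte 11: 137 XOR  84 = 221
byte 12: 253 XOR 206 =  51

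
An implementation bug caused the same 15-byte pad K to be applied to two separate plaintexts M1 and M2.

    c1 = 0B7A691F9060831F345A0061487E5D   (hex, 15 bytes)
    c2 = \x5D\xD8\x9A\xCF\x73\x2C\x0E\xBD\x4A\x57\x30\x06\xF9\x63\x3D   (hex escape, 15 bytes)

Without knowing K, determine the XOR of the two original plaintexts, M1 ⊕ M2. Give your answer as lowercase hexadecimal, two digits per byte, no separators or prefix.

56a2f3d0e34c8da27e0d3067b11d60

c1 ⊕ c2 = (M1 ⊕ K) ⊕ (M2 ⊕ K) = M1 ⊕ M2 — the shared key cancels under XOR.
0b ^ 5d = 56
7a ^ d8 = a2
69 ^ 9a = f3
1f ^ cf = d0
90 ^ 73 = e3
60 ^ 2c = 4c
83 ^ 0e = 8d
1f ^ bd = a2
34 ^ 4a = 7e
5a ^ 57 = 0d
00 ^ 30 = 30
61 ^ 06 = 67
48 ^ f9 = b1
7e ^ 63 = 1d
5d ^ 3d = 60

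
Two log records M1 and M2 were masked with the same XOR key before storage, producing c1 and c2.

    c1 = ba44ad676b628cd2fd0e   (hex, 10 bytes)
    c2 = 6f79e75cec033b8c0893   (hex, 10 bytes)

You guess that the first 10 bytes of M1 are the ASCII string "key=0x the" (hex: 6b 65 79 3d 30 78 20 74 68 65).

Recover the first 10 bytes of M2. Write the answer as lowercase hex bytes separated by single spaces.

be 58 33 06 b7 19 97 2a 9d f8

First, c1 ⊕ c2 = (M1 ⊕ K) ⊕ (M2 ⊕ K) = M1 ⊕ M2, so the key drops out. Then M2 = (M1 ⊕ M2) ⊕ M1 over the first 10 bytes.
byte 0: (ba ^ 6f) ^ 6b = d5 ^ 6b = be
byte 1: (44 ^ 79) ^ 65 = 3d ^ 65 = 58
byte 2: (ad ^ e7) ^ 79 = 4a ^ 79 = 33
byte 3: (67 ^ 5c) ^ 3d = 3b ^ 3d = 06
byte 4: (6b ^ ec) ^ 30 = 87 ^ 30 = b7
byte 5: (62 ^ 03) ^ 78 = 61 ^ 78 = 19
byte 6: (8c ^ 3b) ^ 20 = b7 ^ 20 = 97
byte 7: (d2 ^ 8c) ^ 74 = 5e ^ 74 = 2a
byte 8: (fd ^ 08) ^ 68 = f5 ^ 68 = 9d
byte 9: (0e ^ 93) ^ 65 = 9d ^ 65 = f8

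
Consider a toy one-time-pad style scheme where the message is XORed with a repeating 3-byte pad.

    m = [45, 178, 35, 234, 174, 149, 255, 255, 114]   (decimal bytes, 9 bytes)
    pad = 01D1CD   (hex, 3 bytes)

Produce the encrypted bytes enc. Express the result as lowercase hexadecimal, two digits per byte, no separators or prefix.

The 3-byte key repeats, so the effective keystream is 01 d1 cd 01 d1 cd 01 d1 cd.
byte 0: 2d ⊕ 01 = 2c
byte 1: b2 ⊕ d1 = 63
byte 2: 23 ⊕ cd = ee
byte 3: ea ⊕ 01 = eb
byte 4: ae ⊕ d1 = 7f
byte 5: 95 ⊕ cd = 58
byte 6: ff ⊕ 01 = fe
byte 7: ff ⊕ d1 = 2e
byte 8: 72 ⊕ cd = bf

2c63eeeb7f58fe2ebf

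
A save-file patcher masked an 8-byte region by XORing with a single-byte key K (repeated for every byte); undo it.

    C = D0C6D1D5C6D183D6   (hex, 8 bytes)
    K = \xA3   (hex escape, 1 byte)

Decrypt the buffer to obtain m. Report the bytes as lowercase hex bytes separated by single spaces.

The 1-byte key repeats, so the effective keystream is a3 a3 a3 a3 a3 a3 a3 a3.
byte 0: d0 XOR a3 = 73
byte 1: c6 XOR a3 = 65
byte 2: d1 XOR a3 = 72
byte 3: d5 XOR a3 = 76
byte 4: c6 XOR a3 = 65
byte 5: d1 XOR a3 = 72
byte 6: 83 XOR a3 = 20
byte 7: d6 XOR a3 = 75

73 65 72 76 65 72 20 75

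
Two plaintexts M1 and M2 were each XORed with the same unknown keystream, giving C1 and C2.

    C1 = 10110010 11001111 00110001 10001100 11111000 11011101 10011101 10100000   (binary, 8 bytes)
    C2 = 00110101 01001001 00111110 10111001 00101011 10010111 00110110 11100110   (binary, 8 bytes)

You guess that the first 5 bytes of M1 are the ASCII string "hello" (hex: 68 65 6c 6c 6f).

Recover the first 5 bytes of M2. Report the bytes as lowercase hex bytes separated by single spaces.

First, C1 ⊕ C2 = (M1 ⊕ K) ⊕ (M2 ⊕ K) = M1 ⊕ M2, so the key drops out. Then M2 = (M1 ⊕ M2) ⊕ M1 over the first 5 bytes.
byte 0: (b2 ⊕ 35) ⊕ 68 = 87 ⊕ 68 = ef
byte 1: (cf ⊕ 49) ⊕ 65 = 86 ⊕ 65 = e3
byte 2: (31 ⊕ 3e) ⊕ 6c = 0f ⊕ 6c = 63
byte 3: (8c ⊕ b9) ⊕ 6c = 35 ⊕ 6c = 59
byte 4: (f8 ⊕ 2b) ⊕ 6f = d3 ⊕ 6f = bc

ef e3 63 59 bc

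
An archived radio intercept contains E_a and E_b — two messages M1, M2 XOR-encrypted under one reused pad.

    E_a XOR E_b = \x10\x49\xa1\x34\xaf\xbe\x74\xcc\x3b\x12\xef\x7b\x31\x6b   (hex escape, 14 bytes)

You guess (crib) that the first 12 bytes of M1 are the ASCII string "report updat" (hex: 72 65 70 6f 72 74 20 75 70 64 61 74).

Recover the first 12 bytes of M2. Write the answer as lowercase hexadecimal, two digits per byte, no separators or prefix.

Since E_a ⊕ E_b = M1 ⊕ M2, XORing with the guessed M1 bytes yields the corresponding M2 bytes: M2 = (E_a ⊕ E_b) ⊕ M1.
 16 ^ 114 =  98
 73 ^ 101 =  44
161 ^ 112 = 209
 52 ^ 111 =  91
175 ^ 114 = 221
190 ^ 116 = 202
116 ^  32 =  84
204 ^ 117 = 185
 59 ^ 112 =  75
 18 ^ 100 = 118
239 ^  97 = 142
123 ^ 116 =  15

622cd15bddca54b94b768e0f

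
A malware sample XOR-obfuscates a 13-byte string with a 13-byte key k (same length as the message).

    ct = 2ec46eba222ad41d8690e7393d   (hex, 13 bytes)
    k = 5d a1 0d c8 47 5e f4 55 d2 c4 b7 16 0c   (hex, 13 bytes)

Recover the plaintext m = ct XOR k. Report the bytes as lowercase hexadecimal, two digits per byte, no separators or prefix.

byte 0: 2e xor 5d = 73
byte 1: c4 xor a1 = 65
byte 2: 6e xor 0d = 63
byte 3: ba xor c8 = 72
byte 4: 22 xor 47 = 65
byte 5: 2a xor 5e = 74
byte 6: d4 xor f4 = 20
byte 7: 1d xor 55 = 48
byte 8: 86 xor d2 = 54
byte 9: 90 xor c4 = 54
byte 10: e7 xor b7 = 50
byte 11: 39 xor 16 = 2f
byte 12: 3d xor 0c = 31

73656372657420485454502f31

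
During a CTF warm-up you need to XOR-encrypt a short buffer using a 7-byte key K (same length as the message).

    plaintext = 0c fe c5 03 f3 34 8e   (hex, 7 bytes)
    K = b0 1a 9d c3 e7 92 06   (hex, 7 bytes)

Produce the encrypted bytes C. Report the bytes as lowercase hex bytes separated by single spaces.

bc e4 58 c0 14 a6 88

XOR is its own inverse, so applying the key byte-wise gives the result directly.
00001100 xor 10110000 = 10111100
11111110 xor 00011010 = 11100100
11000101 xor 10011101 = 01011000
00000011 xor 11000011 = 11000000
11110011 xor 11100111 = 00010100
00110100 xor 10010010 = 10100110
10001110 xor 00000110 = 10001000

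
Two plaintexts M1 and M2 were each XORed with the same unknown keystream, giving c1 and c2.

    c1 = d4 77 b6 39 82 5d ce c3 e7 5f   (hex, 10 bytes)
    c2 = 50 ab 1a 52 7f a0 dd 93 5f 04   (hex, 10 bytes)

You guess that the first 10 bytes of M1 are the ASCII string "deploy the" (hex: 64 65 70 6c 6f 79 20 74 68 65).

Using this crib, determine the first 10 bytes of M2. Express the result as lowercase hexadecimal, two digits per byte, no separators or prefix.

e0b9dc0792843324d03e

First, c1 ⊕ c2 = (M1 ⊕ K) ⊕ (M2 ⊕ K) = M1 ⊕ M2, so the key drops out. Then M2 = (M1 ⊕ M2) ⊕ M1 over the first 10 bytes.
byte 0: (d4 xor 50) xor 64 = 84 xor 64 = e0
byte 1: (77 xor ab) xor 65 = dc xor 65 = b9
byte 2: (b6 xor 1a) xor 70 = ac xor 70 = dc
byte 3: (39 xor 52) xor 6c = 6b xor 6c = 07
byte 4: (82 xor 7f) xor 6f = fd xor 6f = 92
byte 5: (5d xor a0) xor 79 = fd xor 79 = 84
byte 6: (ce xor dd) xor 20 = 13 xor 20 = 33
byte 7: (c3 xor 93) xor 74 = 50 xor 74 = 24
byte 8: (e7 xor 5f) xor 68 = b8 xor 68 = d0
byte 9: (5f xor 04) xor 65 = 5b xor 65 = 3e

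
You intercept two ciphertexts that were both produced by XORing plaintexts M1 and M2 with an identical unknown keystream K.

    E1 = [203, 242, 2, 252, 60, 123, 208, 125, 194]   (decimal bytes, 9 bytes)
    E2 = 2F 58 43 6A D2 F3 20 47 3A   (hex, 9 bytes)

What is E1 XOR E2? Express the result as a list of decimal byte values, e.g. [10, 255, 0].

E1 ⊕ E2 = (M1 ⊕ K) ⊕ (M2 ⊕ K) = M1 ⊕ M2 — the shared key cancels under XOR.
cb ^ 2f = e4
f2 ^ 58 = aa
02 ^ 43 = 41
fc ^ 6a = 96
3c ^ d2 = ee
7b ^ f3 = 88
d0 ^ 20 = f0
7d ^ 47 = 3a
c2 ^ 3a = f8

[228, 170, 65, 150, 238, 136, 240, 58, 248]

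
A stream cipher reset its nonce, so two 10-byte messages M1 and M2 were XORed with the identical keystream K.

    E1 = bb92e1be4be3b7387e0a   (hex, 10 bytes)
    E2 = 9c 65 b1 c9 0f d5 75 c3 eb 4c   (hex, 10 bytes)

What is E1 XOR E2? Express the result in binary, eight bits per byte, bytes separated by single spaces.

00100111 11110111 01010000 01110111 01000100 00110110 11000010 11111011 10010101 01000110

E1 ⊕ E2 = (M1 ⊕ K) ⊕ (M2 ⊕ K) = M1 ⊕ M2 — the shared key cancels under XOR.
bb xor 9c = 27
92 xor 65 = f7
e1 xor b1 = 50
be xor c9 = 77
4b xor 0f = 44
e3 xor d5 = 36
b7 xor 75 = c2
38 xor c3 = fb
7e xor eb = 95
0a xor 4c = 46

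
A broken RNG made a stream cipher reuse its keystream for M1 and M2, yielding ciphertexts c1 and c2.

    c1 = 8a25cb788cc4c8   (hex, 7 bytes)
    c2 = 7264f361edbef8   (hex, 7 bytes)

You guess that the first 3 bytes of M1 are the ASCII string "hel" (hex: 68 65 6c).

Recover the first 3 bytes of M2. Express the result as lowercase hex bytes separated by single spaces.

First, c1 ⊕ c2 = (M1 ⊕ K) ⊕ (M2 ⊕ K) = M1 ⊕ M2, so the key drops out. Then M2 = (M1 ⊕ M2) ⊕ M1 over the first 3 bytes.
byte 0: (8a ⊕ 72) ⊕ 68 = f8 ⊕ 68 = 90
byte 1: (25 ⊕ 64) ⊕ 65 = 41 ⊕ 65 = 24
byte 2: (cb ⊕ f3) ⊕ 6c = 38 ⊕ 6c = 54

90 24 54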